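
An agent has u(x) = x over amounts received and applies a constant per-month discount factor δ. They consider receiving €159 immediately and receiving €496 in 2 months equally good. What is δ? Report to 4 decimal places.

Equating discounted utilities: u(159) = δ^2·u(496) ⇒ δ^2 = u(159)/u(496).
With u(x) = x: δ^2 = 159/496 = 0.32056.
So δ = 0.32056^(1/2) ≈ 0.5662.

δ ≈ 0.5662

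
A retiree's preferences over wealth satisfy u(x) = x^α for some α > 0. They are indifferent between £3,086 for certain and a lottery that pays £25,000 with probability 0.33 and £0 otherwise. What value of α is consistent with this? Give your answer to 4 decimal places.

Since u(0) = 0, the lottery's EU is 0.33·25000^α.
Indifference: 3086^α = 0.33·25000^α, so (3086/25000)^α = 0.33.
Taking logs: α·ln(3086/25000) = ln(0.33), so α = -1.1086626 / -2.0920001 ≈ 0.5300.

α ≈ 0.5300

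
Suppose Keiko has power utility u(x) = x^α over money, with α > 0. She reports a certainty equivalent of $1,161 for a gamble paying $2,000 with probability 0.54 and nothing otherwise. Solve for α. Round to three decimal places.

α ≈ 1.133

The lottery's expected utility is 0.54·u(2000) + 0.46·u(0) = 0.54·2000^α (since u(0) = 0 for α > 0).
Indifference: 1161^α = 0.54·2000^α, so (1161/2000)^α = 0.54.
α = ln(0.54) / ln(1161/2000) = -0.616186/-0.543865 ≈ 1.133.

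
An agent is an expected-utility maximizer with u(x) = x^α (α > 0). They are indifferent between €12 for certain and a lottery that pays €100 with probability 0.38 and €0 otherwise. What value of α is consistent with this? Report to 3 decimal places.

α ≈ 0.456

The lottery's expected utility is 0.38·u(100) + 0.62·u(0) = 0.38·100^α (since u(0) = 0 for α > 0).
Equating: 12^α = 0.38·100^α, i.e. 0.1200^α = 0.38.
Taking logs: α·ln(12/100) = ln(0.38), so α = -0.967584 / -2.120264 ≈ 0.456.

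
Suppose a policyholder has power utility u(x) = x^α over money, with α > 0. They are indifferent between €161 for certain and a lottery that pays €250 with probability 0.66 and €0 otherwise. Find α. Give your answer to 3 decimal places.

α ≈ 0.944

The lottery's expected utility is 0.66·u(250) + 0.34·u(0) = 0.66·250^α (since u(0) = 0 for α > 0).
Equating: 161^α = 0.66·250^α, i.e. 0.6440^α = 0.66.
α = ln(0.66) / ln(161/250) = -0.415515/-0.440057 ≈ 0.944.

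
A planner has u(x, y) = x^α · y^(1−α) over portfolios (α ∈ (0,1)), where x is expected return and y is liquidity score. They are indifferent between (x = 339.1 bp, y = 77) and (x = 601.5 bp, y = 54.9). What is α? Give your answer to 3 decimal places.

The Cobb–Douglas utilities coincide, so 339.1^α·77^(1−α) = 601.5^α·54.9^(1−α).
(339.1/601.5)^α = (54.9/77)^(1−α); take logs: α·ln(339.1/601.5) = (1−α)·ln(54.9/77), i.e. α·-0.573131 = (1−α)·-0.338292.
So α/(1−α) = (-0.338292)/(-0.573131) = 0.590252, and α = 0.590252/1.590252 ≈ 0.371.

α ≈ 0.371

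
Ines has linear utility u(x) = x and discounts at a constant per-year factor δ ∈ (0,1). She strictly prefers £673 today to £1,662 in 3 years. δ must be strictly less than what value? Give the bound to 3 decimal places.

Under u(x) = x this choice says 673 > δ^3·1662.
So δ^3 < 673/1662 = 0.40493; taking the cube root of both positive sides preserves the inequality.
δ < 0.40493^(1/3) = 0.740.

δ < 0.740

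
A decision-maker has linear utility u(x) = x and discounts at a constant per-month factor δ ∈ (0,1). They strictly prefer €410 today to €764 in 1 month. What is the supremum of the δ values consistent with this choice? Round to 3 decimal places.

Comparing present values: 410 > δ·764.
So δ < 410/764 = 0.53665.

δ < 0.537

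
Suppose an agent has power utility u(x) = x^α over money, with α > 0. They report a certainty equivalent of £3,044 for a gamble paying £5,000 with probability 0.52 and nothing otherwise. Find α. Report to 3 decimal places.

α ≈ 1.318

The lottery's expected utility is 0.52·u(5000) + 0.48·u(0) = 0.52·5000^α (since u(0) = 0 for α > 0).
Indifference: 3044^α = 0.52·5000^α, so (3044/5000)^α = 0.52.
Take logs: α = ln 0.52 / ln(3044/5000) ≈ 1.31769.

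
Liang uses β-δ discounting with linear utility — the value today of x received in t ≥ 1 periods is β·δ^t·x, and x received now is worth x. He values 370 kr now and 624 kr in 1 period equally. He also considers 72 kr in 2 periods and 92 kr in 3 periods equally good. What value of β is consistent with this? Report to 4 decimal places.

From the later pair, β·δ^2·72 = β·δ^3·92; dividing through, δ = 72/92 = 0.78261.
The first indifference: 370 = β·δ·624, so β = 370/(δ·624) = 370/(0.78261·624) ≈ 0.7577.

β ≈ 0.7577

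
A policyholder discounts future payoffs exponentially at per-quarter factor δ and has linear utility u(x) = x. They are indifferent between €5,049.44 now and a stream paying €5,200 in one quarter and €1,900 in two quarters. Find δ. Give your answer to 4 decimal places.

Present value of the stream is 5200·δ + 1900·δ². Indifference gives 5200δ + 1900δ² = 5049.44.
So 1900δ² + 5200δ − 5049.44 = 0.
By the quadratic formula (taking the positive root), δ = (−5200 + √65415744.00) / 3800 ≈ 0.7600.

δ ≈ 0.7600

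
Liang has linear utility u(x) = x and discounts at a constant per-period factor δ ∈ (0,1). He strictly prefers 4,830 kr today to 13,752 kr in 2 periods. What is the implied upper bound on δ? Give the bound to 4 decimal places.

δ < 0.5926

Under u(x) = x this choice says 4830 > δ^2·13752.
Dividing by 13752: δ^2 < 0.35122. Both sides are positive, so the square root keeps the direction.
δ < 0.35122^(1/2) = 0.5926.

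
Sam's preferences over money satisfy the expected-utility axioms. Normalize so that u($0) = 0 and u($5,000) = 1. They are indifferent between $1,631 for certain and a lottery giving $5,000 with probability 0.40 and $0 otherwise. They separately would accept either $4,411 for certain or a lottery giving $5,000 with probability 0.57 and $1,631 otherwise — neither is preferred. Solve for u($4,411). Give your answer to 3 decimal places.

0.742

First, u($1,631) = 0.40·u($5,000) + 0.60·u($0) = 0.40.
Chaining: u($4,411) = 0.57·1.00 + 0.43·0.40 = 0.7420.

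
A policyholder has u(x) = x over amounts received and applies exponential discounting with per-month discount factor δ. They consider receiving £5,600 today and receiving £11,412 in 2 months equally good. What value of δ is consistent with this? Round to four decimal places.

δ ≈ 0.7005

Indifference means u(5600) = δ^2 · u(11412), so δ^2 = u(5600)/u(11412).
With u(x) = x: δ^2 = 5600/11412 = 0.49071.
So δ = 0.49071^(1/2) ≈ 0.7005.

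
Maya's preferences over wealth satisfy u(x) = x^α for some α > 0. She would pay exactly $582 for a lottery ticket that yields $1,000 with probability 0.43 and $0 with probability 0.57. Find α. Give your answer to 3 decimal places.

EU(lottery) = 0.43·1000^α + 0.57·0 = 0.43·1000^α.
Indifference: 582^α = 0.43·1000^α, so (582/1000)^α = 0.43.
α = ln(0.43) / ln(582/1000) = -0.843970/-0.541285 ≈ 1.559.

α ≈ 1.559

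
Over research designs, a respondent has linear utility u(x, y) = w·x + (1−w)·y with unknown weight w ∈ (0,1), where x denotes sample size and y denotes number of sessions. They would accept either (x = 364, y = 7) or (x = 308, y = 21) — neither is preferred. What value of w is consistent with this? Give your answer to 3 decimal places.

Equating utilities: w·364 + (1−w)·7 = w·308 + (1−w)·21.
w·(364−308) = (1−w)·(21−7), i.e. w·56 = (1−w)·14.
Hence w = 14/(56+14) = 14/70 = 0.200.

w = 0.200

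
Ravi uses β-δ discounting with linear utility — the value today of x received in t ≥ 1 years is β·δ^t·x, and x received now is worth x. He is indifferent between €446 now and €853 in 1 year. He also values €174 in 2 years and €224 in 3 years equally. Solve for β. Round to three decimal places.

β ≈ 0.673

From the later pair, β·δ^2·174 = β·δ^3·224; dividing through, δ = 174/224 = 0.77679.
Substituting δ into 446 = β·δ·853: β = 446/(662.598) ≈ 0.673.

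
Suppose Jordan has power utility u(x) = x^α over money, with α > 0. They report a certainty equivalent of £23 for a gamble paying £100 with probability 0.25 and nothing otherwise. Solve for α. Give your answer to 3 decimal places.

Since u(0) = 0, the lottery's EU is 0.25·100^α.
Equating: 23^α = 0.25·100^α, i.e. 0.2300^α = 0.25.
Taking logs: α·ln(23/100) = ln(0.25), so α = -1.386294 / -1.469676 ≈ 0.943.

α ≈ 0.943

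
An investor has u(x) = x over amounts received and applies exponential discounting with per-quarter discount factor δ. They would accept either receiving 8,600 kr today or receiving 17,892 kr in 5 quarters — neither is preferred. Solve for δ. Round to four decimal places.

δ ≈ 0.8637

Equating discounted utilities: u(8600) = δ^5·u(17892) ⇒ δ^5 = u(8600)/u(17892).
With u(x) = x: δ^5 = 8600/17892 = 0.48066.
Hence δ = (0.48066)^(1/5) = 0.863710.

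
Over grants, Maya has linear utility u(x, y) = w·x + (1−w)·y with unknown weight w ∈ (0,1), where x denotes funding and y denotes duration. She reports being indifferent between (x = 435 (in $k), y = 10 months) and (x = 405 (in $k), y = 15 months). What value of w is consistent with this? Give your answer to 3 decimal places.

Equating utilities: w·435 + (1−w)·10 = w·405 + (1−w)·15.
w·(435−405) = (1−w)·(15−10), i.e. w·30 = (1−w)·5.
Hence w = 5/(30+5) = 5/35 = 0.143.

w = 0.143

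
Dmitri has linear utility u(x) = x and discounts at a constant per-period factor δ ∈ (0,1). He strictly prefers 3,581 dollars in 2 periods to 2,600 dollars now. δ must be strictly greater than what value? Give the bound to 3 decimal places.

Under u(x) = x this choice says 2600 < δ^2·3581.
Dividing by 3581: δ^2 > 0.72605. Both sides are positive, so the square root keeps the direction.
δ > (2600/3581)^(1/2) ≈ 0.852.

δ > 0.852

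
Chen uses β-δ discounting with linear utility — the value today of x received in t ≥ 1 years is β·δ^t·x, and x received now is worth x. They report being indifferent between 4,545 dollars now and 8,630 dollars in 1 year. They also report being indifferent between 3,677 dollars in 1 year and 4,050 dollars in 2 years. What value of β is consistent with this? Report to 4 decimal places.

β ≈ 0.5801

The second indifference involves only future payoffs, so β cancels: β·δ^1·3677 = β·δ^2·4050, giving δ = 3677/4050 = 0.90790.
Now use the now-vs-future pair: 4545 = β·δ·8630 gives β = 4545/(0.90790·8630) ≈ 0.5801.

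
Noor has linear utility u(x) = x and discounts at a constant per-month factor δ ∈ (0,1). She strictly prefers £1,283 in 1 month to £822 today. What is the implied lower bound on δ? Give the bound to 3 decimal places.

δ > 0.641

Comparing present values: 822 < δ·1283.
Dividing through by 1283 gives δ > 0.64069.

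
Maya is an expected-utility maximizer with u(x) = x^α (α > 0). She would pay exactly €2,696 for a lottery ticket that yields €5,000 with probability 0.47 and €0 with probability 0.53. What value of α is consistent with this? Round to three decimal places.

α ≈ 1.222

EU(lottery) = 0.47·5000^α + 0.53·0 = 0.47·5000^α.
Setting u(2696) equal to that: 2696^α = 0.47·5000^α ⇒ (2696/5000)^α = 0.47.
α = ln(0.47) / ln(2696/5000) = -0.755023/-0.617669 ≈ 1.222.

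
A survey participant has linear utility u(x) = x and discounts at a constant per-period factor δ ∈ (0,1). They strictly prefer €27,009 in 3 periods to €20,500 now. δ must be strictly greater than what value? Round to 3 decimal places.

The preference means 20500 < δ^3·27009.
Dividing by 27009: δ^3 > 0.75901. Both sides are positive, so the cube root keeps the direction.
δ > (20500/27009)^(1/3) ≈ 0.912.

δ > 0.912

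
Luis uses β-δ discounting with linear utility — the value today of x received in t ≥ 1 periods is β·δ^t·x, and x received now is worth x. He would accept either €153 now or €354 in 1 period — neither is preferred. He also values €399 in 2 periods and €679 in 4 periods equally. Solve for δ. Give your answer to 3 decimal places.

Both payoffs in the second observation are in the future, so β drops out: δ^2·399 = δ^4·679 ⇒ δ^2 = 399/679 = 0.58763, so δ = 0.76657.

δ ≈ 0.767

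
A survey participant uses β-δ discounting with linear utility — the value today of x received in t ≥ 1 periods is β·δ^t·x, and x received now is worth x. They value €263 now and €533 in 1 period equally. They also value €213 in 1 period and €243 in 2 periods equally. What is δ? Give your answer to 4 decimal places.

Both payoffs in the second observation are in the future, so β drops out: δ^1·213 = δ^2·243 ⇒ δ = 213/243 = 0.87654.

δ ≈ 0.8765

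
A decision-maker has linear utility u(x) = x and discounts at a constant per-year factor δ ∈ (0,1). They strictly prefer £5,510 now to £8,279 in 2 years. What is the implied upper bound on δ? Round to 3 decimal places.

The preference means 5510 > δ^2·8279.
So δ^2 < 5510/8279 = 0.66554; taking the square root of both positive sides preserves the inequality.
δ < 0.66554^(1/2) = 0.816.

δ < 0.816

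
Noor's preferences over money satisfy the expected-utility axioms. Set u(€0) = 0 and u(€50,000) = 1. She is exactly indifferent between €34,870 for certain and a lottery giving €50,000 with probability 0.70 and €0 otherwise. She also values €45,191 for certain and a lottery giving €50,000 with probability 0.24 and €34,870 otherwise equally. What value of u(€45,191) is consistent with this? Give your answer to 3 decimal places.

0.772

First, u(€34,870) = 0.70·u(€50,000) + 0.30·u(€0) = 0.70.
Chaining: u(€45,191) = 0.24·1.00 + 0.76·0.70 = 0.7720.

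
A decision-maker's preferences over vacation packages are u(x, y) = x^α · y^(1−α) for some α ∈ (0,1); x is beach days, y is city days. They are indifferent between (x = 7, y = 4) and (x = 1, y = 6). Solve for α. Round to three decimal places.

α ≈ 0.172

Set the two utilities equal: 7^α·4^(1−α) = 1^α·6^(1−α).
(7/1)^α = (6/4)^(1−α); take logs: α·ln(7/1) = (1−α)·ln(6/4), i.e. α·1.945910 = (1−α)·0.405465.
Thus α·(2.351375) = 0.405465, so α = 0.405465/2.351375 ≈ 0.172.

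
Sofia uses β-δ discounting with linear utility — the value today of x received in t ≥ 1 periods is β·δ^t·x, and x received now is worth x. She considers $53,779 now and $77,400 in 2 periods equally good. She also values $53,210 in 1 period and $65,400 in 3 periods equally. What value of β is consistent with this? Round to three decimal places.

β ≈ 0.854

From the later pair, β·δ^1·53210 = β·δ^3·65400; dividing through, δ^2 = 53210/65400 = 0.81361, so δ = 0.90200.
Substituting δ into 53779 = β·δ^2·77400: β = 53779/(62973.303) ≈ 0.854.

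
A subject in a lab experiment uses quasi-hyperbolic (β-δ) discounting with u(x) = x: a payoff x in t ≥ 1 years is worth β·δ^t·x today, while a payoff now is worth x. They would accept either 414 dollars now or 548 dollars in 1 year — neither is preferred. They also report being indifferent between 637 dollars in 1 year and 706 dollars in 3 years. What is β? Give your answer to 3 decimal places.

The second indifference involves only future payoffs, so β cancels: β·δ^1·637 = β·δ^3·706, giving δ^2 = 637/706 = 0.90227, so δ = 0.94988.
Substituting δ into 414 = β·δ·548: β = 414/(520.533) ≈ 0.795.

β ≈ 0.795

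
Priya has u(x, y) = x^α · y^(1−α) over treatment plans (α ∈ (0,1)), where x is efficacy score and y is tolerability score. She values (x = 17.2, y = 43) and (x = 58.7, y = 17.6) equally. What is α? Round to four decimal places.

The Cobb–Douglas utilities coincide, so 17.2^α·43^(1−α) = 58.7^α·17.6^(1−α).
Taking logs: α·ln 17.2 + (1−α)·ln 43 = α·ln 58.7 + (1−α)·ln 17.6, i.e. α·-1.2275303 = (1−α)·-0.8933012.
With A = -1.2275303 and B = -0.8933012: α·A = (1−α)·B, so α = B/(A+B) = -0.8933012/-2.1208315 ≈ 0.4212.

α ≈ 0.4212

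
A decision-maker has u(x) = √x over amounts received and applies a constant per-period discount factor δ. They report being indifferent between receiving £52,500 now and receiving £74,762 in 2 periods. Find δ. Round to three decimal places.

The payoff in 2 periods is discounted by δ^2, so u(52500) = δ^2·u(74762) and δ^2 = u(52500)/u(74762).
With u(x) = √x: δ^2 = √52500/√74762 = √(52500/74762) = 0.83799.
Taking the square root: δ = 0.83799^(1/2) ≈ 0.915.

δ ≈ 0.915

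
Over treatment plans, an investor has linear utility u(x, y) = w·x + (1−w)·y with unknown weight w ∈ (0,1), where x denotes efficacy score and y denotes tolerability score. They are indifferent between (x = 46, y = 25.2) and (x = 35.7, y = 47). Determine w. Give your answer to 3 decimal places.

w = 0.679

Equating utilities: w·46 + (1−w)·25.2 = w·35.7 + (1−w)·47.
Rearranging, 10.3·w − 21.8·(1−w) = 0.
Hence w = 21.8/(10.3+21.8) = 21.8/32.1 = 0.679.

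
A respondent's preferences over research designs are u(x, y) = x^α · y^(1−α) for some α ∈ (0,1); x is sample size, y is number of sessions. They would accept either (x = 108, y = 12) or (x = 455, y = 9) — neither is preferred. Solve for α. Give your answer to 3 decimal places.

α ≈ 0.167

Indifference: 108^α · 12^(1−α) = 455^α · 9^(1−α).
Taking logs: α·ln 108 + (1−α)·ln 12 = α·ln 455 + (1−α)·ln 9, i.e. α·-1.438166 = (1−α)·-0.287682.
So α/(1−α) = (-0.287682)/(-1.438166) = 0.200034, and α = 0.200034/1.200034 ≈ 0.167.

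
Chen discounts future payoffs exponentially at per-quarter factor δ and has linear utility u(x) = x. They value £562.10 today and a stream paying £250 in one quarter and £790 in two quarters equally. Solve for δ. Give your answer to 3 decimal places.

δ ≈ 0.700

Present value of the stream is 250·δ + 790·δ². Indifference gives 250δ + 790δ² = 562.10.
That is, 790δ² + 250δ − 562.10 = 0, a quadratic in δ.
δ = (−250 + √(250² + 4·790·562.10)) / (2·790) = (−250 + √1838736.00) / 1580 ≈ 0.700.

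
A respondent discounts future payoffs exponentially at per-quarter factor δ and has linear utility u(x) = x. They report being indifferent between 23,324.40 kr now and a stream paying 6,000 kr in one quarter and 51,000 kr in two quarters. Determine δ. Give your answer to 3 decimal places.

δ ≈ 0.620

Present value of the stream is 6000·δ + 51000·δ². Indifference gives 6000δ + 51000δ² = 23324.40.
Rearranged: 51000δ² + 6000δ − 23324.40 = 0.
By the quadratic formula (taking the positive root), δ = (−6000 + √4794177600.00) / 102000 ≈ 0.620.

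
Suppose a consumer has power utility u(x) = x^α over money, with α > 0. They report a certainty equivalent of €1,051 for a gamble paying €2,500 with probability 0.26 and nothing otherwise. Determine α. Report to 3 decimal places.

Since u(0) = 0, the lottery's EU is 0.26·2500^α.
Equating: 1051^α = 0.26·2500^α, i.e. 0.4204^α = 0.26.
Take logs: α = ln 0.26 / ln(1051/2500) ≈ 1.55453.

α ≈ 1.555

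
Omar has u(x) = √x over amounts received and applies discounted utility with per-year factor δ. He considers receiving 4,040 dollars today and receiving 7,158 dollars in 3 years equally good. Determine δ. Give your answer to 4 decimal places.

δ ≈ 0.9091

The payoff in 3 years is discounted by δ^3, so u(4040) = δ^3·u(7158) and δ^3 = u(4040)/u(7158).
Since u(x) = √x, δ^3 = √(4040/7158) = 0.75127.
Hence δ = (0.75127)^(1/3) = 0.909072.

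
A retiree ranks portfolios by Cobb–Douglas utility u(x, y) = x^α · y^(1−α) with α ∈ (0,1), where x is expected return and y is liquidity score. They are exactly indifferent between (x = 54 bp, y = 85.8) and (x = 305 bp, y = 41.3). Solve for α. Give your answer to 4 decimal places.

Set the two utilities equal: 54^α·85.8^(1−α) = 305^α·41.3^(1−α).
Rearrange to (54/305)^α = (41.3/85.8)^(1−α) and take logs: α·-1.7313277 = (1−α)·-0.7311565.
So α/(1−α) = (-0.7311565)/(-1.7313277) = 0.4223097, and α = 0.4223097/1.4223097 ≈ 0.2969.

α ≈ 0.2969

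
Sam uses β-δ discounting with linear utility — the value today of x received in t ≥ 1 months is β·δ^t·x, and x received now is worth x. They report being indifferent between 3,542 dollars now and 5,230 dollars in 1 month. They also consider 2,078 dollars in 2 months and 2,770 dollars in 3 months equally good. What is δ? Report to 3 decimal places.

The second indifference involves only future payoffs, so β cancels: β·δ^2·2078 = β·δ^3·2770, giving δ = 2078/2770 = 0.75018.

δ ≈ 0.750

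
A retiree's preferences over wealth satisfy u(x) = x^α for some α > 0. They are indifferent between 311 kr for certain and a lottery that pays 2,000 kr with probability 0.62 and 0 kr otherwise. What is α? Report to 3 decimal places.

α ≈ 0.257

EU(lottery) = 0.62·2000^α + 0.38·0 = 0.62·2000^α.
Indifference: 311^α = 0.62·2000^α, so (311/2000)^α = 0.62.
Take logs: α = ln 0.62 / ln(311/2000) ≈ 0.25686.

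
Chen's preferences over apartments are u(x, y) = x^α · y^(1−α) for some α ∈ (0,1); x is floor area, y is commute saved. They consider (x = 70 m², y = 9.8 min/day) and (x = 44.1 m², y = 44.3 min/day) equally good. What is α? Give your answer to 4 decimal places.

Indifference: 70^α · 9.8^(1−α) = 44.1^α · 44.3^(1−α).
Rearrange to (70/44.1)^α = (44.3/9.8)^(1−α) and take logs: α·0.4620355 = (1−α)·1.5086023.
With A = 0.4620355 and B = 1.5086023: α·A = (1−α)·B, so α = B/(A+B) = 1.5086023/1.9706378 ≈ 0.7655.

α ≈ 0.7655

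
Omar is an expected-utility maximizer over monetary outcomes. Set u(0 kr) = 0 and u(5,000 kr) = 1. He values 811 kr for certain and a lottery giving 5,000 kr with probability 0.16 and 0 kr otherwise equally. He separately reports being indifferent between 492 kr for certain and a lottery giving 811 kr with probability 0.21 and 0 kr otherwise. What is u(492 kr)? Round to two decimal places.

0.03

First, u(811 kr) = 0.16·u(5,000 kr) + 0.84·u(0 kr) = 0.16.
Chaining: u(492 kr) = 0.21·0.16 + 0.79·0.00 = 0.0336.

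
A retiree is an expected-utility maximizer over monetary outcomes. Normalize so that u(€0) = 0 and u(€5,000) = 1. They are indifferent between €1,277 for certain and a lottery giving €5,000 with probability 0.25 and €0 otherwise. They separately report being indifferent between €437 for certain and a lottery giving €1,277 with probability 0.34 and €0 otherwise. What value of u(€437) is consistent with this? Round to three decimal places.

From the first indifference, u(€1,277) = 0.25·u(€5,000) + 0.75·u(€0) = 0.25·1 + 0.75·0 = 0.25.
Then u(€437) = 0.34·u(€1,277) + 0.66·u(€0) = 0.34·0.25 + 0.66·0.00 = 0.0850.

0.085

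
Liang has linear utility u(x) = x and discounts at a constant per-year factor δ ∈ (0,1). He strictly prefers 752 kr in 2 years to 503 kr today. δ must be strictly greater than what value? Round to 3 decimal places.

The preference means 503 < δ^2·752.
Dividing by 752: δ^2 > 0.66888. Both sides are positive, so the square root keeps the direction.
δ > (503/752)^(1/2) ≈ 0.818.

δ > 0.818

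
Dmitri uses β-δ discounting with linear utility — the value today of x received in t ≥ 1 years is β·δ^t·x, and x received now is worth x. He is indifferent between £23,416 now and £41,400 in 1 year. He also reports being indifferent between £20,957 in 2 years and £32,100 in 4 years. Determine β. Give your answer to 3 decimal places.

Both payoffs in the second observation are in the future, so β drops out: δ^2·20957 = δ^4·32100 ⇒ δ^2 = 20957/32100 = 0.65287, so δ = 0.80800.
The first indifference: 23416 = β·δ·41400, so β = 23416/(δ·41400) = 23416/(0.80800·41400) ≈ 0.700.

β ≈ 0.700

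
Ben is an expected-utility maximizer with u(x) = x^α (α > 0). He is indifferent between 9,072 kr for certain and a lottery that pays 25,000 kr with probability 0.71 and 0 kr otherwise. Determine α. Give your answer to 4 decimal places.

α ≈ 0.3379

EU(lottery) = 0.71·25000^α + 0.29·0 = 0.71·25000^α.
Setting u(9072) equal to that: 9072^α = 0.71·25000^α ⇒ (9072/25000)^α = 0.71.
α = ln(0.71) / ln(9072/25000) = -0.3424903/-1.0136831 ≈ 0.3379.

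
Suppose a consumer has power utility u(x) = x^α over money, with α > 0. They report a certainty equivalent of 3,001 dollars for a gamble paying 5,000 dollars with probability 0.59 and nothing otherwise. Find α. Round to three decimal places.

α ≈ 1.034

The lottery's expected utility is 0.59·u(5000) + 0.41·u(0) = 0.59·5000^α (since u(0) = 0 for α > 0).
Indifference: 3001^α = 0.59·5000^α, so (3001/5000)^α = 0.59.
Taking logs: α·ln(3001/5000) = ln(0.59), so α = -0.527633 / -0.510492 ≈ 1.034.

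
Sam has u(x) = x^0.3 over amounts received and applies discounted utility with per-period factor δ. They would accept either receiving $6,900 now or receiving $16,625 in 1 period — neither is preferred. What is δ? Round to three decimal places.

Indifference means u(6900) = δ · u(16625), so δ = u(6900)/u(16625).
With u(x) = x^0.3: δ = 6900^0.3/16625^0.3 = (6900/16625)^0.3 = 0.76811.

δ ≈ 0.768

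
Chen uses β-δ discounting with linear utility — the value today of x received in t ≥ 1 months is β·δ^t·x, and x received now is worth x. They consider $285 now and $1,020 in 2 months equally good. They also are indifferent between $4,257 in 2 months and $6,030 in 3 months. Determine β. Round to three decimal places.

Both payoffs in the second observation are in the future, so β drops out: δ^2·4257 = δ^3·6030 ⇒ δ = 4257/6030 = 0.70597.
The first indifference: 285 = β·δ^2·1020, so β = 285/(δ^2·1020) = 285/(0.49839·1020) ≈ 0.561.

β ≈ 0.561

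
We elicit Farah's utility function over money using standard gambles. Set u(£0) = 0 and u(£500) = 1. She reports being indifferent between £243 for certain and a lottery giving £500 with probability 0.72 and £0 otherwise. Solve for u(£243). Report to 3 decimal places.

u(£243) equals the lottery's expected utility: 0.72·1 + 0.28·0 = 0.72.

0.720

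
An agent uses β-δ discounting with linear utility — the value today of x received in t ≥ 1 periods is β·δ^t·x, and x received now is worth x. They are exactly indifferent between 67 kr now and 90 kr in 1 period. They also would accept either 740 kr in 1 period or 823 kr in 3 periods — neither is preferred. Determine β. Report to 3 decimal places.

β ≈ 0.785

From the later pair, β·δ^1·740 = β·δ^3·823; dividing through, δ^2 = 740/823 = 0.89915, so δ = 0.94823.
Substituting δ into 67 = β·δ·90: β = 67/(85.341) ≈ 0.785.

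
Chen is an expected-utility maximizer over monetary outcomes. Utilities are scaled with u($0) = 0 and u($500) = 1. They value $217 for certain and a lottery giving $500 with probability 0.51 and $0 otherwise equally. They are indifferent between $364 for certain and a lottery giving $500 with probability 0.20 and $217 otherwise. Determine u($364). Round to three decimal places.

0.608

The first gamble pins u($217): it must equal 0.51·1 + 0.49·0 = 0.51.
The second indifference gives u($364) = 0.20·u($500) + 0.80·u($217) = 0.20·1.00 + 0.80·0.51 = 0.6080.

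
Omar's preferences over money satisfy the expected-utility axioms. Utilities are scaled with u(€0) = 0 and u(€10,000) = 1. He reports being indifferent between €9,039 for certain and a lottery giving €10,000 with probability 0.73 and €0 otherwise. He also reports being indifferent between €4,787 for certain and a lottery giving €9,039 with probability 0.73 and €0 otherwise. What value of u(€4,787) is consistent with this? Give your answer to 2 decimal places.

0.53

The first gamble pins u(€9,039): it must equal 0.73·1 + 0.27·0 = 0.73.
The second indifference gives u(€4,787) = 0.73·u(€9,039) + 0.27·u(€0) = 0.73·0.73 + 0.27·0.00 = 0.5329.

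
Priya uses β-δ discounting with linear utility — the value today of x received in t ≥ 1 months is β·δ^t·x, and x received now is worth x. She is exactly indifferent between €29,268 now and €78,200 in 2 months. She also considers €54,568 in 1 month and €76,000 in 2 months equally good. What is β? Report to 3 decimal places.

β ≈ 0.726

From the later pair, β·δ^1·54568 = β·δ^2·76000; dividing through, δ = 54568/76000 = 0.71800.
Substituting δ into 29268 = β·δ^2·78200: β = 29268/(40313.977) ≈ 0.726.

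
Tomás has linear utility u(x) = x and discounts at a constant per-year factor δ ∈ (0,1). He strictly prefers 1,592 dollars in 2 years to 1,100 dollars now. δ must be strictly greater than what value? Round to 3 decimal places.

δ > 0.831

The preference means 1100 < δ^2·1592.
So δ^2 > 1100/1592 = 0.69095; taking the square root of both positive sides preserves the inequality.
δ > (1100/1592)^(1/2) ≈ 0.831.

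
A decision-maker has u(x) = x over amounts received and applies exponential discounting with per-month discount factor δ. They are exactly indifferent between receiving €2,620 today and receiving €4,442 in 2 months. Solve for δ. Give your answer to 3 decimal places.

δ ≈ 0.768

The payoff in 2 months is discounted by δ^2, so u(2620) = δ^2·u(4442) and δ^2 = u(2620)/u(4442).
With u(x) = x: δ^2 = 2620/4442 = 0.58982.
So δ = 0.58982^(1/2) ≈ 0.768.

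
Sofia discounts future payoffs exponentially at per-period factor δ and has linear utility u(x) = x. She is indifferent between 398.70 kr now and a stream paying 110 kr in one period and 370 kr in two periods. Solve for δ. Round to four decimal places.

Equating present values: 398.70 = 110δ + 370δ².
Rearranged: 370δ² + 110δ − 398.70 = 0.
The positive root is δ = [−110 + √(110² + 4·370·398.70)] / (2·370) = (−110 + 776.000)/740 ≈ 0.9000.

δ ≈ 0.9000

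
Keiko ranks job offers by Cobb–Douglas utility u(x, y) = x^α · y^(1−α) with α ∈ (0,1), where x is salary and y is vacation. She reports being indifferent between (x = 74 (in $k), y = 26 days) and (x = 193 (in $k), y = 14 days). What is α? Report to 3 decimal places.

α ≈ 0.392

Indifference: 74^α · 26^(1−α) = 193^α · 14^(1−α).
Taking logs: α·ln 74 + (1−α)·ln 26 = α·ln 193 + (1−α)·ln 14, i.e. α·-0.958625 = (1−α)·-0.619039.
Thus α·(-1.577664) = -0.619039, so α = -0.619039/-1.577664 ≈ 0.392.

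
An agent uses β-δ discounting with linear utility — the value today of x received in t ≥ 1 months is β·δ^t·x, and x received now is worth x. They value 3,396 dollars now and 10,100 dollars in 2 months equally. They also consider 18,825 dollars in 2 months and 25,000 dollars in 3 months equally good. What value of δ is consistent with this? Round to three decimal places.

The second indifference involves only future payoffs, so β cancels: β·δ^2·18825 = β·δ^3·25000, giving δ = 18825/25000 = 0.75300.

δ ≈ 0.753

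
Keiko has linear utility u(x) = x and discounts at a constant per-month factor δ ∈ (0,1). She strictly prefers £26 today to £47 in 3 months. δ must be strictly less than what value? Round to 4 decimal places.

δ < 0.8209

The preference means 26 > δ^3·47.
Dividing by 47: δ^3 < 0.55319. Both sides are positive, so the cube root keeps the direction.
δ < (26/47)^(1/3) ≈ 0.8209.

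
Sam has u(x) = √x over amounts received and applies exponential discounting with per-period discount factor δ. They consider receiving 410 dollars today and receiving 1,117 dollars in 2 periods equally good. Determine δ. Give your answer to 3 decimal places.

Equating discounted utilities: u(410) = δ^2·u(1117) ⇒ δ^2 = u(410)/u(1117).
Since u(x) = √x, δ^2 = √(410/1117) = 0.60585.
Taking the square root: δ = 0.60585^(1/2) ≈ 0.778.

δ ≈ 0.778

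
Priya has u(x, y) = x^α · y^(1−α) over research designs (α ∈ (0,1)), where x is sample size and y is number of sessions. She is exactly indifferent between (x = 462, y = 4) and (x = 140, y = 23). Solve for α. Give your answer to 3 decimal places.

α ≈ 0.594

Set the two utilities equal: 462^α·4^(1−α) = 140^α·23^(1−α).
(462/140)^α = (23/4)^(1−α); take logs: α·ln(462/140) = (1−α)·ln(23/4), i.e. α·1.193922 = (1−α)·1.749200.
Thus α·(2.943122) = 1.749200, so α = 1.749200/2.943122 ≈ 0.594.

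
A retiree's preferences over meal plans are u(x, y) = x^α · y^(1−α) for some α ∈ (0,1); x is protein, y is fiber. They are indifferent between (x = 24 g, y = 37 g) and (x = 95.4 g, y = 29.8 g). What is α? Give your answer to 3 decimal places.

Set the two utilities equal: 24^α·37^(1−α) = 95.4^α·29.8^(1−α).
Rearrange to (24/95.4)^α = (29.8/37)^(1−α) and take logs: α·-1.380025 = (1−α)·-0.216410.
With A = -1.380025 and B = -0.216410: α·A = (1−α)·B, so α = B/(A+B) = -0.216410/-1.596435 ≈ 0.136.

α ≈ 0.136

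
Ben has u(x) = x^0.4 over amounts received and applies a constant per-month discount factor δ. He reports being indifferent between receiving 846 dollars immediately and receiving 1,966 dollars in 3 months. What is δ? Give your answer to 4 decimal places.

Indifference means u(846) = δ^3 · u(1966), so δ^3 = u(846)/u(1966).
With u(x) = x^0.4: δ^3 = 846^0.4/1966^0.4 = (846/1966)^0.4 = 0.71370.
Hence δ = (0.71370)^(1/3) = 0.893658.

δ ≈ 0.8937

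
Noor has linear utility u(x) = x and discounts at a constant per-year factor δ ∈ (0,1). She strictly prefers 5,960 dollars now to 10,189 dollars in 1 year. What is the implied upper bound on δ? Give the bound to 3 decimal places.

The preference means 5960 > δ·10189.
So δ < 5960/10189 = 0.58494.

δ < 0.585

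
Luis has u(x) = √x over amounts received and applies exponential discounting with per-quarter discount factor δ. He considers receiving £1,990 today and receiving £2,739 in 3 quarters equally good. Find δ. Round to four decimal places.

δ ≈ 0.9481

Indifference means u(1990) = δ^3 · u(2739), so δ^3 = u(1990)/u(2739).
Since u(x) = √x, δ^3 = √(1990/2739) = 0.85237.
Hence δ = (0.85237)^(1/3) = 0.948150.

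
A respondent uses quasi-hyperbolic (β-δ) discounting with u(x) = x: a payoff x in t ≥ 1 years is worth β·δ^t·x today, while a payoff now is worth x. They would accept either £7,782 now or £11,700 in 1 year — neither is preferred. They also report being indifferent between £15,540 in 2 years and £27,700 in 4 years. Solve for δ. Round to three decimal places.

Both payoffs in the second observation are in the future, so β drops out: δ^2·15540 = δ^4·27700 ⇒ δ^2 = 15540/27700 = 0.56101, so δ = 0.74901.

δ ≈ 0.749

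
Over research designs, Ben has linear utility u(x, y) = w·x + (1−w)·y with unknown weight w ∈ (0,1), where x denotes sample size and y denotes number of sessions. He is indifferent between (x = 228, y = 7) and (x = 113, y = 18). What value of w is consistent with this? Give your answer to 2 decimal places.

w = 0.09

Equating utilities: w·228 + (1−w)·7 = w·113 + (1−w)·18.
Rearranging, 115·w − 11·(1−w) = 0.
The marginal rate of substitution is 11/115, so w = 11/(115+11) = 0.09.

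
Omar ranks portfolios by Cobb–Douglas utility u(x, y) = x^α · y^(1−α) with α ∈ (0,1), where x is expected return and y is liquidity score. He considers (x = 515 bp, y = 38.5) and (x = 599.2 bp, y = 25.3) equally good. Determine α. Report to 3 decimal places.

Set the two utilities equal: 515^α·38.5^(1−α) = 599.2^α·25.3^(1−α).
Rearrange to (515/599.2)^α = (25.3/38.5)^(1−α) and take logs: α·-0.151429 = (1−α)·-0.419854.
Thus α·(-0.571283) = -0.419854, so α = -0.419854/-0.571283 ≈ 0.735.

α ≈ 0.735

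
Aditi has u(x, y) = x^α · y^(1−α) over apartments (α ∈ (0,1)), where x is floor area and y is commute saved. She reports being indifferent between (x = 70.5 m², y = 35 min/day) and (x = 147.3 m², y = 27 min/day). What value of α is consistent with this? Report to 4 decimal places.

Indifference: 70.5^α · 35^(1−α) = 147.3^α · 27^(1−α).
(70.5/147.3)^α = (27/35)^(1−α); take logs: α·ln(70.5/147.3) = (1−α)·ln(27/35), i.e. α·-0.7368586 = (1−α)·-0.2595112.
Thus α·(-0.9963698) = -0.2595112, so α = -0.2595112/-0.9963698 ≈ 0.2605.

α ≈ 0.2605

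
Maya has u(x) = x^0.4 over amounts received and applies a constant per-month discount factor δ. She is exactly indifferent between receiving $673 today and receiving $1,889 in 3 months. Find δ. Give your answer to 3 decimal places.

Equating discounted utilities: u(673) = δ^3·u(1889) ⇒ δ^3 = u(673)/u(1889).
Since u(x) = x^0.4, δ^3 = (673/1889)^0.4 = 0.35627^0.4 = 0.66178.
Taking the cube root: δ = 0.66178^(1/3) ≈ 0.871.

δ ≈ 0.871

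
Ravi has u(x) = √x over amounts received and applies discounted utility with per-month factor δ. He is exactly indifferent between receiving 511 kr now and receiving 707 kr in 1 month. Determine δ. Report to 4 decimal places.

δ ≈ 0.8502

Equating discounted utilities: u(511) = δ·u(707) ⇒ δ = u(511)/u(707).
Since u(x) = √x, δ = √(511/707) = 0.85016.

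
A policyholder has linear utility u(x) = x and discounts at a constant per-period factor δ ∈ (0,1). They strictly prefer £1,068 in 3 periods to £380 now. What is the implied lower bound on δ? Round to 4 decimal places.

δ > 0.7086

The preference means 380 < δ^3·1068.
So δ^3 > 380/1068 = 0.35581; taking the cube root of both positive sides preserves the inequality.
δ > 0.35581^(1/3) = 0.7086.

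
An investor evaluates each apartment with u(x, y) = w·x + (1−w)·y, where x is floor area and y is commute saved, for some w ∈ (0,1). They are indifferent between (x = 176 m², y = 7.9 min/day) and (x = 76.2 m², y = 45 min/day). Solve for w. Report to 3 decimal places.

w = 0.271

u(176,7.9) = u(76.2,45) means w·176 + (1−w)·7.9 = w·76.2 + (1−w)·45.
w·(176−76.2) = (1−w)·(45−7.9), i.e. w·99.8 = (1−w)·37.1.
Hence w = 37.1/(99.8+37.1) = 37.1/136.9 = 0.271.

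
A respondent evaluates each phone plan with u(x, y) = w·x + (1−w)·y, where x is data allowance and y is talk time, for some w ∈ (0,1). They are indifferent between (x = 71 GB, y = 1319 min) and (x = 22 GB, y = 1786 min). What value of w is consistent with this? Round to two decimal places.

w = 0.91

Indifference: w·71 + (1−w)·1319 = w·22 + (1−w)·1786.
Rearranging, 49·w − 467·(1−w) = 0.
Hence w = 467/(49+467) = 467/516 = 0.91.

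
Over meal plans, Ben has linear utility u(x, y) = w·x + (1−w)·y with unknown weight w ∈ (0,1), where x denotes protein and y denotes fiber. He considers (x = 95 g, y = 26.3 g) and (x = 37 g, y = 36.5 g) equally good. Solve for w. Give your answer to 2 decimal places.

Equating utilities: w·95 + (1−w)·26.3 = w·37 + (1−w)·36.5.
Rearranging, 58·w − 10.2·(1−w) = 0.
The marginal rate of substitution is 10.2/58, so w = 10.2/(58+10.2) = 0.15.

w = 0.15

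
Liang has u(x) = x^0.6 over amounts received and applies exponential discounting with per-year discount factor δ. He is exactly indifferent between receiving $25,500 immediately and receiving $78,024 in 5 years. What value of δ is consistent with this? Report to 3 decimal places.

The payoff in 5 years is discounted by δ^5, so u(25500) = δ^5·u(78024) and δ^5 = u(25500)/u(78024).
Since u(x) = x^0.6, δ^5 = (25500/78024)^0.6 = 0.32682^0.6 = 0.51120.
So δ = 0.51120^(1/5) ≈ 0.874.

δ ≈ 0.874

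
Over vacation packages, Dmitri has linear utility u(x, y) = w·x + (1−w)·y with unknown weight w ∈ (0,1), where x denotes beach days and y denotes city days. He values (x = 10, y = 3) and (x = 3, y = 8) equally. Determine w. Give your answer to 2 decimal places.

w = 0.42

Indifference: w·10 + (1−w)·3 = w·3 + (1−w)·8.
Rearranging, 7·w − 5·(1−w) = 0.
Hence w = 5/(7+5) = 5/12 = 0.42.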